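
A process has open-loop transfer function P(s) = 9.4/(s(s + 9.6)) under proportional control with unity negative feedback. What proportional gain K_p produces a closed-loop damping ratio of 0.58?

Closed-loop characteristic equation: s² + 9.6s + K_p·9.4 = 0.
So ω_n = √(9.4K_p) and 2ζω_n = 9.6, giving ζ = 9.6/(2√(9.4K_p)).
Setting ζ = 0.58: √(9.4K_p) = 9.6/(2·0.58) = 8.276, so K_p = 68.49/9.4 = 7.29.

K_p = 7.29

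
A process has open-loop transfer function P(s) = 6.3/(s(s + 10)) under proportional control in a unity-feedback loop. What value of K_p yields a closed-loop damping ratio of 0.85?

K_p = 5.49

Closed-loop characteristic equation: s² + 10s + K_p·6.3 = 0.
So ω_n = √(6.3K_p) and 2ζω_n = 10, giving ζ = 10/(2√(6.3K_p)).
Setting ζ = 0.85: √(6.3K_p) = 10/(2·0.85) = 5.882, so K_p = 34.6/6.3 = 5.49.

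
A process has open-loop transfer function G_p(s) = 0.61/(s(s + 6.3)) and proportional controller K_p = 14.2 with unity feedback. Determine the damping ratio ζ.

ζ = 1.07

1 + K_p·G_p(s) = 0 gives s² + 6.3s + 8.662 = 0.
Matching s² + 2ζω_n s + ω_n²: ω_n = √8.662 = 2.943 rad/s and 2ζω_n = 6.3, so ζ = 6.3/(2·2.943) = 1.07.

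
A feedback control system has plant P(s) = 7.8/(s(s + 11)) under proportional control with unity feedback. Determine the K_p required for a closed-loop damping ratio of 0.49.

Closed-loop characteristic equation: s² + 11s + K_p·7.8 = 0.
So ω_n = √(7.8K_p) and 2ζω_n = 11, giving ζ = 11/(2√(7.8K_p)).
Setting ζ = 0.49: √(7.8K_p) = 11/(2·0.49) = 11.22, so K_p = 126/7.8 = 16.2.

K_p = 16.2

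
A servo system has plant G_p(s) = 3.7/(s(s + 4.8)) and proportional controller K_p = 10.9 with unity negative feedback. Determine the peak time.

T_p = 0.534 s

From 1 + K_pG_p(s) = 0: s² + 4.8s + 40.33 = 0 ⇒ ω_n = 6.351, ζ = 0.3779.
Damped frequency ω_d = ω_n√(1−ζ²) = 5.88 rad/s, so peak time T_p = π/ω_d = 0.534 s.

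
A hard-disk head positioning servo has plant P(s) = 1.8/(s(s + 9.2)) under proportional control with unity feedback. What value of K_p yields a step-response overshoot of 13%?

From %OS = 100·exp(−πζ/√(1−ζ²)) = 13%, ζ = −ln(0.13)/√(π²+ln²(0.13)) = 0.5446.
Characteristic equation s² + 9.2s + 1.8K_p = 0 gives ζ = 9.2/(2√(1.8K_p)).
Setting ζ = 0.5446: √(1.8K_p) = 9.2/(2·0.5446) = 8.446, so K_p = 71.33/1.8 = 39.6.

K_p = 39.6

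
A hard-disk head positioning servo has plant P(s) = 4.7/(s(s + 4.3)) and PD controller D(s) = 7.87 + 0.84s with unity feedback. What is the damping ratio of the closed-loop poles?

ζ = 0.678

Forward path: (7.87 + 0.84s)·4.7/(s(s+4.3)). The closed-loop characteristic equation is s² + (4.3 + 4.7·0.84)s + 4.7·7.87 = 0.
That is s² + 8.248s + 36.99 = 0, so ω_n = 6.082 rad/s and ζ = 8.248/(2·6.082) = 0.6781.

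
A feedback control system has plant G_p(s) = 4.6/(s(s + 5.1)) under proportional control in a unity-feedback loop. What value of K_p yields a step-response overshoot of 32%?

From %OS = 100·exp(−πζ/√(1−ζ²)) = 32%, ζ = −ln(0.32)/√(π²+ln²(0.32)) = 0.341.
Characteristic equation s² + 5.1s + 4.6K_p = 0 gives ζ = 5.1/(2√(4.6K_p)).
Setting ζ = 0.341: √(4.6K_p) = 5.1/(2·0.341) = 7.479, so K_p = 55.93/4.6 = 12.2.

K_p = 12.2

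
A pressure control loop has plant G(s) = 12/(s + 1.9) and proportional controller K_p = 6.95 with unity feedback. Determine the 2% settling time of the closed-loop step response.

T_s ≈ 0.0469 s

Closed-loop transfer function: T(s) = K_p·G(s)/(1 + K_p·G(s)) = 83.4/(s + 1.9 + 83.4) = 83.4/(s + 85.3).
Time constant τ = 1/85.3 = 0.01172 s, so the 2% settling time is about 4τ = 0.0469 s.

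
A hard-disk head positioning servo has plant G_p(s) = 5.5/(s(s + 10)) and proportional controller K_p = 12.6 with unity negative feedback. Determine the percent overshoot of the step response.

From 1 + K_pG_p(s) = 0: s² + 10s + 69.3 = 0 ⇒ ω_n = 8.325, ζ = 0.6006.
%OS = 100·exp(−πζ/√(1−ζ²)) = 100·exp(−π·0.6006/√0.6392) = 9.44%.

9.44%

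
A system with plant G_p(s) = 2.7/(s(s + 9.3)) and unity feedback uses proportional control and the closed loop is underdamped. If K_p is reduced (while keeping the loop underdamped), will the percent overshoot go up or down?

ζ = 9.3/(2√(2.7K_p)) rises as K_p falls; higher damping means less overshoot.

decrease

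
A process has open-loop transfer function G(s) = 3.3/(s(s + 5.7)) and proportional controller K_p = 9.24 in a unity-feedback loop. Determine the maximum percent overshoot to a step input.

The closed-loop denominator s² + 5.7s + 30.49 gives ω_n = √30.49 = 5.522 and ζ = 5.7/(2ω_n) = 0.5161.
%OS = 100·exp(−πζ/√(1−ζ²)) = 100·exp(−π·0.5161/√0.7336) = 15.1%.

15.1%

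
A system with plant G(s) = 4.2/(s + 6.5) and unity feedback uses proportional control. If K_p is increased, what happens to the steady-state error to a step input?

The position error constant K_pos = K_p·G(0) grows with K_p, and e_ss = 1/(1+K_pos) falls.

decrease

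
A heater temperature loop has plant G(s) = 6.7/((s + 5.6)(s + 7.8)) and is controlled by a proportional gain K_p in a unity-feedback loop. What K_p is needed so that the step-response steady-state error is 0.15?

The loop is type 0, so e_ss(step) = 1/(1 + K_pos) with K_pos = K_p·G(0).
G(0) = 0.1534. Require 1/(1 + K_p·0.1534) = 0.15, so 1 + 0.1534·K_p = 6.667.
K_p = (6.667 − 1)/0.1534 = 36.9.

K_p = 36.9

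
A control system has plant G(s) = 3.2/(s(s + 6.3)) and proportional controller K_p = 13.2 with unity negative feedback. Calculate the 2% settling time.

From 1 + K_pG(s) = 0: s² + 6.3s + 42.24 = 0 ⇒ ω_n = 6.499, ζ = 0.4847.
2% settling time T_s ≈ 4/(ζω_n) = 4/3.15 = 1.27 s.

T_s ≈ 1.27 s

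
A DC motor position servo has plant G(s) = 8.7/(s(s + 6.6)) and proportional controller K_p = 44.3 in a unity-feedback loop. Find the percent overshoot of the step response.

Closed-loop characteristic equation: s² + 6.6s + 385.4 = 0, so ω_n = 19.63 rad/s and ζ = 6.6/(2·19.63) = 0.1681.
%OS = 100·exp(−πζ/√(1−ζ²)) = 100·exp(−π·0.1681/√0.9717) = 58.5%.

58.5%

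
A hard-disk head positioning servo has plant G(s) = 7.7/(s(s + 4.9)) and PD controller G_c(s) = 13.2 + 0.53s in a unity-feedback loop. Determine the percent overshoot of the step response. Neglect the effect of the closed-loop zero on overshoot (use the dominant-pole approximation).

21%

Forward path: (13.2 + 0.53s)·7.7/(s(s+4.9)). The closed-loop characteristic equation is s² + (4.9 + 7.7·0.53)s + 7.7·13.2 = 0.
That is s² + 8.981s + 101.6 = 0, so ω_n = 10.08 rad/s and ζ = 8.981/(2·10.08) = 0.4454.
%OS = 100·exp(−πζ/√(1−ζ²)) = 21%.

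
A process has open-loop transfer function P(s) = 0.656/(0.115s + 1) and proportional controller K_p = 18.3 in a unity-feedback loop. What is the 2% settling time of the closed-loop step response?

T_s ≈ 0.0354 s

Closed loop: T(s) = K_p·P/(1+K_p·P) = 12/(0.115s + 1 + 12), with pole at s = −(1 + 12)/0.115 = −113.1.
τ = 1/113.1 = 0.008843 s, so 2% settling time ≈ 4τ = 0.0354 s.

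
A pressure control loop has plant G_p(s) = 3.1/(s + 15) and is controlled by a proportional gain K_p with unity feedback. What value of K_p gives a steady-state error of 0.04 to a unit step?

K_p = 116

The loop is type 0, so e_ss(step) = 1/(1 + K_pos) with K_pos = K_p·G_p(0).
G_p(0) = 0.2067. Require 1/(1 + K_p·0.2067) = 0.04, so 1 + 0.2067·K_p = 25.
K_p = (25 − 1)/0.2067 = 116.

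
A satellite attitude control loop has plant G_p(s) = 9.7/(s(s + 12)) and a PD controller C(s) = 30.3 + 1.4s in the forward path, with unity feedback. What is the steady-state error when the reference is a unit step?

The open loop C(s)G_p(s) has a pole at the origin (type 1), so the static position error constant is infinite and e_ss = 1/(1+∞) = 0.

0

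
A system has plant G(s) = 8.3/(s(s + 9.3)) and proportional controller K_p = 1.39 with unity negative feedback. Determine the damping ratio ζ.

1 + K_p·G(s) = 0 gives s² + 9.3s + 11.54 = 0.
Matching s² + 2ζω_n s + ω_n²: ω_n = √11.54 = 3.397 rad/s and 2ζω_n = 9.3, so ζ = 9.3/(2·3.397) = 1.37.

ζ = 1.37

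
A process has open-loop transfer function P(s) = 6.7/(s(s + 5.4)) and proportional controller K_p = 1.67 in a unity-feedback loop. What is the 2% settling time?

T_s ≈ 1.48 s

Closed-loop characteristic equation: s² + 5.4s + 11.19 = 0, so ω_n = 3.345 rad/s and ζ = 5.4/(2·3.345) = 0.8072.
2% settling time T_s ≈ 4/(ζω_n) = 4/2.7 = 1.48 s.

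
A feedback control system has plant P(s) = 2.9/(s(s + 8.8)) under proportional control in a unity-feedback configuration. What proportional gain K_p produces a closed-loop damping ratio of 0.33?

K_p = 61.3

Closed-loop characteristic equation: s² + 8.8s + K_p·2.9 = 0.
So ω_n = √(2.9K_p) and 2ζω_n = 8.8, giving ζ = 8.8/(2√(2.9K_p)).
Setting ζ = 0.33: √(2.9K_p) = 8.8/(2·0.33) = 13.33, so K_p = 177.8/2.9 = 61.3.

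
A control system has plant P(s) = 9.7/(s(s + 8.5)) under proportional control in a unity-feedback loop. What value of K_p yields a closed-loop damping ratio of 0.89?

K_p = 2.35

Closed-loop characteristic equation: s² + 8.5s + K_p·9.7 = 0.
So ω_n = √(9.7K_p) and 2ζω_n = 8.5, giving ζ = 8.5/(2√(9.7K_p)).
Setting ζ = 0.89: √(9.7K_p) = 8.5/(2·0.89) = 4.775, so K_p = 22.8/9.7 = 2.35.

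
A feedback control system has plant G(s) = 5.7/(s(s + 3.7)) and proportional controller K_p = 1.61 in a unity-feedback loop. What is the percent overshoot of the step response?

8.87%

From 1 + K_pG(s) = 0: s² + 3.7s + 9.177 = 0 ⇒ ω_n = 3.029, ζ = 0.6107.
%OS = 100·exp(−πζ/√(1−ζ²)) = 100·exp(−π·0.6107/√0.6271) = 8.87%.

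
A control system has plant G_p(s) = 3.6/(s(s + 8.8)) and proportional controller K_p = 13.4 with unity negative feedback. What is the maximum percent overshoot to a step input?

From 1 + K_pG_p(s) = 0: s² + 8.8s + 48.24 = 0 ⇒ ω_n = 6.946, ζ = 0.6335.
%OS = 100·exp(−πζ/√(1−ζ²)) = 100·exp(−π·0.6335/√0.5987) = 7.64%.

7.64%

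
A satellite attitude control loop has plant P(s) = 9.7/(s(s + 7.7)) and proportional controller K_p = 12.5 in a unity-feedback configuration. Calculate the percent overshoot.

The closed-loop denominator s² + 7.7s + 121.2 gives ω_n = √121.2 = 11.01 and ζ = 7.7/(2ω_n) = 0.3496.
%OS = 100·exp(−πζ/√(1−ζ²)) = 100·exp(−π·0.3496/√0.8778) = 31%.

31%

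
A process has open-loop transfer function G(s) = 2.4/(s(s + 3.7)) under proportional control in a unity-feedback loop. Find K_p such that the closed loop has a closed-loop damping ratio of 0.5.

K_p = 5.7

Closed-loop characteristic equation: s² + 3.7s + K_p·2.4 = 0.
So ω_n = √(2.4K_p) and 2ζω_n = 3.7, giving ζ = 3.7/(2√(2.4K_p)).
Setting ζ = 0.5: √(2.4K_p) = 3.7/(2·0.5) = 3.7, so K_p = 13.69/2.4 = 5.7.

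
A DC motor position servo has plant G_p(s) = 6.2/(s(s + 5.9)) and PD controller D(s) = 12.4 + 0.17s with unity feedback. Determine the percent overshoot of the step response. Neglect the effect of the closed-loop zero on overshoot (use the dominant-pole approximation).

25.7%

Forward path: (12.4 + 0.17s)·6.2/(s(s+5.9)). The closed-loop characteristic equation is s² + (5.9 + 6.2·0.17)s + 6.2·12.4 = 0.
That is s² + 6.954s + 76.88 = 0, so ω_n = 8.768 rad/s and ζ = 6.954/(2·8.768) = 0.3966.
%OS = 100·exp(−πζ/√(1−ζ²)) = 25.7%.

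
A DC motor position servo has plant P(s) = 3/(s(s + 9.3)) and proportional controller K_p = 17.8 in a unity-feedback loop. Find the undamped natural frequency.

ω_n = 7.31 rad/s

1 + K_p·P(s) = 0 gives s² + 9.3s + 53.4 = 0.
So ω_n² = 53.4 ⇒ ω_n = 7.308 rad/s, and ζ = 9.3/(2ω_n) = 0.636.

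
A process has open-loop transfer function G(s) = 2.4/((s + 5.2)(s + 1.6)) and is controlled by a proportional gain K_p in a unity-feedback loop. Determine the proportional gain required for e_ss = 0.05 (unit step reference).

K_p = 65.9

The loop is type 0, so e_ss(step) = 1/(1 + K_pos) with K_pos = K_p·G(0).
G(0) = 0.2885. Require 1/(1 + K_p·0.2885) = 0.05, so 1 + 0.2885·K_p = 20.
K_p = (20 − 1)/0.2885 = 65.9.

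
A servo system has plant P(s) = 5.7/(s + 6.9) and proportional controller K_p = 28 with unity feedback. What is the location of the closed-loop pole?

Closed-loop transfer function: T(s) = K_p·P(s)/(1 + K_p·P(s)) = 159.6/(s + 6.9 + 159.6) = 159.6/(s + 166.5).
The closed-loop pole is at s = −166.5.

s = -166.5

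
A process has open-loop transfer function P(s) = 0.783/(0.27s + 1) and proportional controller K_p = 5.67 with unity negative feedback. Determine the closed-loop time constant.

Closed loop: T(s) = K_p·P/(1+K_p·P) = 4.44/(0.27s + 1 + 4.44), with pole at s = −(1 + 4.44)/0.27 = −20.15.
Closed-loop time constant τ = 1/20.15 = 0.0496 s.

τ = 0.0496 s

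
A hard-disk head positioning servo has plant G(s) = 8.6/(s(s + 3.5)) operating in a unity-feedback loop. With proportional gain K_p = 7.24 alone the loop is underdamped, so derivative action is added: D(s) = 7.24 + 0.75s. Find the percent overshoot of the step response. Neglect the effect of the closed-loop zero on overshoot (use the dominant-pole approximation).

7.79%

Forward path: (7.24 + 0.75s)·8.6/(s(s+3.5)). The closed-loop characteristic equation is s² + (3.5 + 8.6·0.75)s + 8.6·7.24 = 0.
That is s² + 9.95s + 62.26 = 0, so ω_n = 7.891 rad/s and ζ = 9.95/(2·7.891) = 0.6305.
%OS = 100·exp(−πζ/√(1−ζ²)) = 7.79%.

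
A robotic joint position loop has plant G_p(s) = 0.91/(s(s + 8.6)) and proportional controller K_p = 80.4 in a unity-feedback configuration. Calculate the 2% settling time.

Closed-loop characteristic equation: s² + 8.6s + 73.16 = 0, so ω_n = 8.554 rad/s and ζ = 8.6/(2·8.554) = 0.5027.
2% settling time T_s ≈ 4/(ζω_n) = 4/4.3 = 0.93 s.

T_s ≈ 0.93 s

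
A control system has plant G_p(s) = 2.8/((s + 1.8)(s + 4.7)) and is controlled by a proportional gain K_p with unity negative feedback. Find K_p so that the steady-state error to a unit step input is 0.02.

K_p = 148

Steady-state error for a unit step on this type-0 loop is 1/(1 + K_p·G_p(0)).
G_p(0) = 0.331. Require 1/(1 + K_p·0.331) = 0.02, so 1 + 0.331·K_p = 50.
K_p = (50 − 1)/0.331 = 148.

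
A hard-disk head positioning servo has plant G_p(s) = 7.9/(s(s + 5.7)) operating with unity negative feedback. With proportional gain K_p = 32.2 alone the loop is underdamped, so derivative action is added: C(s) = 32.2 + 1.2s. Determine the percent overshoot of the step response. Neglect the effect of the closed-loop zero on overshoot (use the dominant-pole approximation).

18.3%

Forward path: (32.2 + 1.2s)·7.9/(s(s+5.7)). The closed-loop characteristic equation is s² + (5.7 + 7.9·1.2)s + 7.9·32.2 = 0.
That is s² + 15.18s + 254.4 = 0, so ω_n = 15.95 rad/s and ζ = 15.18/(2·15.95) = 0.4759.
%OS = 100·exp(−πζ/√(1−ζ²)) = 18.3%.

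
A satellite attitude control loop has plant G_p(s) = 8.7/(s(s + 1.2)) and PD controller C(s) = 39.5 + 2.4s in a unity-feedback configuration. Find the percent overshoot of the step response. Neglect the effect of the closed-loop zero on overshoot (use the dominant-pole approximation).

9.74%

Forward path: (39.5 + 2.4s)·8.7/(s(s+1.2)). The closed-loop characteristic equation is s² + (1.2 + 8.7·2.4)s + 8.7·39.5 = 0.
That is s² + 22.08s + 343.6 = 0, so ω_n = 18.54 rad/s and ζ = 22.08/(2·18.54) = 0.5955.
%OS = 100·exp(−πζ/√(1−ζ²)) = 9.74%.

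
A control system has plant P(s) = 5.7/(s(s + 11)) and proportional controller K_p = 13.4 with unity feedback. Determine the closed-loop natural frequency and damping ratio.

With unity feedback the closed-loop characteristic equation is s² + 11s + 13.4·5.7 = s² + 11s + 76.38 = 0.
Matching s² + 2ζω_n s + ω_n²: ω_n = √76.38 = 8.74 rad/s and 2ζω_n = 11, so ζ = 11/(2·8.74) = 0.629.

ω_n = 8.74 rad/s, ζ = 0.629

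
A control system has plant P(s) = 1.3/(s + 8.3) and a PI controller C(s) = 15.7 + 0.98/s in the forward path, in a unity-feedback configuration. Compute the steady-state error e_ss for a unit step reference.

The open loop C(s)P(s) has a pole at the origin (type 1), so the static position error constant is infinite and e_ss = 1/(1+∞) = 0.

0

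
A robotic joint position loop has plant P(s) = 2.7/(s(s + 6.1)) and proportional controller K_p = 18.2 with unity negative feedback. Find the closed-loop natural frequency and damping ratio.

ω_n = 7.01 rad/s, ζ = 0.435

With unity feedback the closed-loop characteristic equation is s² + 6.1s + 18.2·2.7 = s² + 6.1s + 49.14 = 0.
So ω_n² = 49.14 ⇒ ω_n = 7.01 rad/s, and ζ = 6.1/(2ω_n) = 0.435.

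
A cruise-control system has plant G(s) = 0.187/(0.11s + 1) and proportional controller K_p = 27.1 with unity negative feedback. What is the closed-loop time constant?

Closed loop: T(s) = K_p·G/(1+K_p·G) = 5.068/(0.11s + 1 + 5.068), with pole at s = −(1 + 5.068)/0.11 = −55.16.
Closed-loop time constant τ = 1/55.16 = 0.0181 s.

τ = 0.0181 s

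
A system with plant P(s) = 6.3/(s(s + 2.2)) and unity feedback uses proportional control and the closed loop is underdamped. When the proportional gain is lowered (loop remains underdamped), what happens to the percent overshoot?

decrease

ζ = 2.2/(2√(6.3K_p)) rises as K_p falls; higher damping means less overshoot.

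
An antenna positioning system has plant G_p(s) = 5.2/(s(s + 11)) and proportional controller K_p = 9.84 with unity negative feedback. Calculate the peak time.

From 1 + K_pG_p(s) = 0: s² + 11s + 51.17 = 0 ⇒ ω_n = 7.153, ζ = 0.7689.
Damped frequency ω_d = ω_n√(1−ζ²) = 4.574 rad/s, so peak time T_p = π/ω_d = 0.687 s.

T_p = 0.687 s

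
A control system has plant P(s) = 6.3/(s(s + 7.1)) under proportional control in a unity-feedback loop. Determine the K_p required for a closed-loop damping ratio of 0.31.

K_p = 20.8

Closed-loop characteristic equation: s² + 7.1s + K_p·6.3 = 0.
So ω_n = √(6.3K_p) and 2ζω_n = 7.1, giving ζ = 7.1/(2√(6.3K_p)).
Setting ζ = 0.31: √(6.3K_p) = 7.1/(2·0.31) = 11.45, so K_p = 131.1/6.3 = 20.8.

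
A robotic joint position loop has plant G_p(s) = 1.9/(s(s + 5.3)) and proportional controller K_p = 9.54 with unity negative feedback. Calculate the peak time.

T_p = 0.943 s

The closed-loop denominator s² + 5.3s + 18.13 gives ω_n = √18.13 = 4.257 and ζ = 5.3/(2ω_n) = 0.6224.
Damped frequency ω_d = ω_n√(1−ζ²) = 3.332 rad/s, so peak time T_p = π/ω_d = 0.943 s.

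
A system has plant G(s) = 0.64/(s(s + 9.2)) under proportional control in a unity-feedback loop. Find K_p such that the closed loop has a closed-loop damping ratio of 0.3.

Closed-loop characteristic equation: s² + 9.2s + K_p·0.64 = 0.
So ω_n = √(0.64K_p) and 2ζω_n = 9.2, giving ζ = 9.2/(2√(0.64K_p)).
Setting ζ = 0.3: √(0.64K_p) = 9.2/(2·0.3) = 15.33, so K_p = 235.1/0.64 = 367.

K_p = 367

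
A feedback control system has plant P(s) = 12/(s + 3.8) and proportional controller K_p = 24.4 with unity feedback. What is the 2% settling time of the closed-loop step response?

T_s ≈ 0.0135 s

Closed-loop transfer function: T(s) = K_p·P(s)/(1 + K_p·P(s)) = 292.8/(s + 3.8 + 292.8) = 292.8/(s + 296.6).
Time constant τ = 1/296.6 = 0.003372 s, so the 2% settling time is about 4τ = 0.0135 s.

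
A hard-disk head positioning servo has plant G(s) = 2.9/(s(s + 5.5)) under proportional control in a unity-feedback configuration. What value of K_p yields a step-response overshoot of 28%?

K_p = 18.5

From %OS = 100·exp(−πζ/√(1−ζ²)) = 28%, ζ = −ln(0.28)/√(π²+ln²(0.28)) = 0.3755.
Characteristic equation s² + 5.5s + 2.9K_p = 0 gives ζ = 5.5/(2√(2.9K_p)).
Setting ζ = 0.3755: √(2.9K_p) = 5.5/(2·0.3755) = 7.323, so K_p = 53.62/2.9 = 18.5.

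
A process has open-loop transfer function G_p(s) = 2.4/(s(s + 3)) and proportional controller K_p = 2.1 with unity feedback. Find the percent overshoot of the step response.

From 1 + K_pG_p(s) = 0: s² + 3s + 5.04 = 0 ⇒ ω_n = 2.245, ζ = 0.6682.
%OS = 100·exp(−πζ/√(1−ζ²)) = 100·exp(−π·0.6682/√0.5536) = 5.95%.

5.95%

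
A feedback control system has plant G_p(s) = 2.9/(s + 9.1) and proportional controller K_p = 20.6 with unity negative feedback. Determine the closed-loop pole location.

s = -68.84

Closed-loop transfer function: T(s) = K_p·G_p(s)/(1 + K_p·G_p(s)) = 59.74/(s + 9.1 + 59.74) = 59.74/(s + 68.84).
The closed-loop pole is at s = −68.84.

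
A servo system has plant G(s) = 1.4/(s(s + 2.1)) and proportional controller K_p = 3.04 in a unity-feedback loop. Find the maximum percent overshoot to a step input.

15.6%

The closed-loop denominator s² + 2.1s + 4.256 gives ω_n = √4.256 = 2.063 and ζ = 2.1/(2ω_n) = 0.509.
%OS = 100·exp(−πζ/√(1−ζ²)) = 100·exp(−π·0.509/√0.741) = 15.6%.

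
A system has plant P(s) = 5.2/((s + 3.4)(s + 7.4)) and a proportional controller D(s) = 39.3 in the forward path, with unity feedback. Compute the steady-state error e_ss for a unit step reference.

0.11

The loop is type 0. Static position error constant K_pos = D(0)·P(0) = 39.3·0.2067 = 8.122.
Steady-state error to a unit step: e_ss = 1/(1+K_pos) = 1/9.122 = 0.11.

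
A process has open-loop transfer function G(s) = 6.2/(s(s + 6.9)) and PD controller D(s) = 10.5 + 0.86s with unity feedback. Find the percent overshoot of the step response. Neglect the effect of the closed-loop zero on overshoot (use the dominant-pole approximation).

2.6%

Forward path: (10.5 + 0.86s)·6.2/(s(s+6.9)). The closed-loop characteristic equation is s² + (6.9 + 6.2·0.86)s + 6.2·10.5 = 0.
That is s² + 12.23s + 65.1 = 0, so ω_n = 8.068 rad/s and ζ = 12.23/(2·8.068) = 0.758.
%OS = 100·exp(−πζ/√(1−ζ²)) = 2.6%.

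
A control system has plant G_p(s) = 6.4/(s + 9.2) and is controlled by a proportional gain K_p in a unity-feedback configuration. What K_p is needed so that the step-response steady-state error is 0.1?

Steady-state error for a unit step on this type-0 loop is 1/(1 + K_p·G_p(0)).
G_p(0) = 0.6957. Require 1/(1 + K_p·0.6957) = 0.1, so 1 + 0.6957·K_p = 10.
K_p = (10 − 1)/0.6957 = 12.9.

K_p = 12.9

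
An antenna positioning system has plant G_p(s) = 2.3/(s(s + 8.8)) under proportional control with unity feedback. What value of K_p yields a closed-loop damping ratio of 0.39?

Closed-loop characteristic equation: s² + 8.8s + K_p·2.3 = 0.
So ω_n = √(2.3K_p) and 2ζω_n = 8.8, giving ζ = 8.8/(2√(2.3K_p)).
Setting ζ = 0.39: √(2.3K_p) = 8.8/(2·0.39) = 11.28, so K_p = 127.3/2.3 = 55.3.

K_p = 55.3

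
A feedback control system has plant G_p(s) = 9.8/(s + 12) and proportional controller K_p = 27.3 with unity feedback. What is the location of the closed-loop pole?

Closed-loop transfer function: T(s) = K_p·G_p(s)/(1 + K_p·G_p(s)) = 267.5/(s + 12 + 267.5) = 267.5/(s + 279.5).
The closed-loop pole is at s = −279.5.

s = -279.5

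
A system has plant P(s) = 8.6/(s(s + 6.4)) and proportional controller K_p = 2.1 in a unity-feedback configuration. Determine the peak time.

T_p = 1.12 s

From 1 + K_pP(s) = 0: s² + 6.4s + 18.06 = 0 ⇒ ω_n = 4.25, ζ = 0.753.
Damped frequency ω_d = ω_n√(1−ζ²) = 2.796 rad/s, so peak time T_p = π/ω_d = 1.12 s.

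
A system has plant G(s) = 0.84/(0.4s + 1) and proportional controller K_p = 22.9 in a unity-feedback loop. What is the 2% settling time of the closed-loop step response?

T_s ≈ 0.0791 s

Closed loop: T(s) = K_p·G/(1+K_p·G) = 19.24/(0.4s + 1 + 19.24), with pole at s = −(1 + 19.24)/0.4 = −50.59.
τ = 1/50.59 = 0.01977 s, so 2% settling time ≈ 4τ = 0.0791 s.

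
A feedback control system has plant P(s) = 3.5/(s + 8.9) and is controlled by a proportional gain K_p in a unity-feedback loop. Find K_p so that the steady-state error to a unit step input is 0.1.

Steady-state error for a unit step on this type-0 loop is 1/(1 + K_p·P(0)).
P(0) = 0.3933. Require 1/(1 + K_p·0.3933) = 0.1, so 1 + 0.3933·K_p = 10.
K_p = (10 − 1)/0.3933 = 22.9.

K_p = 22.9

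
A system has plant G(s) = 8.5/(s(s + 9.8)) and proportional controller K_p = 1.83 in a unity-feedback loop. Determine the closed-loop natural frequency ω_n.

With unity feedback the closed-loop characteristic equation is s² + 9.8s + 1.83·8.5 = s² + 9.8s + 15.55 = 0.
So ω_n² = 15.55 ⇒ ω_n = 3.944 rad/s, and ζ = 9.8/(2ω_n) = 1.24.

ω_n = 3.94 rad/s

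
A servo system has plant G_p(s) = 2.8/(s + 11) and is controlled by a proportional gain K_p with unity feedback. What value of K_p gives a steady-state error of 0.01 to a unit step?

K_p = 389

For a type-0 loop with proportional control, e_ss = 1/(1 + K_p·G_p(0)).
G_p(0) = 0.2545. Require 1/(1 + K_p·0.2545) = 0.01, so 1 + 0.2545·K_p = 100.
K_p = (100 − 1)/0.2545 = 389.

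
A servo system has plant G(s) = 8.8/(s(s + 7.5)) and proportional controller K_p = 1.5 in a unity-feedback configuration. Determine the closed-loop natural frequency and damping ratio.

With unity feedback the closed-loop characteristic equation is s² + 7.5s + 1.5·8.8 = s² + 7.5s + 13.2 = 0.
Matching s² + 2ζω_n s + ω_n²: ω_n = √13.2 = 3.633 rad/s and 2ζω_n = 7.5, so ζ = 7.5/(2·3.633) = 1.03.

ω_n = 3.63 rad/s, ζ = 1.03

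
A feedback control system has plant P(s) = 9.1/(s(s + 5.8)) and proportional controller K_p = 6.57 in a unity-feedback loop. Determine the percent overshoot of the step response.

28.1%

From 1 + K_pP(s) = 0: s² + 5.8s + 59.79 = 0 ⇒ ω_n = 7.732, ζ = 0.3751.
%OS = 100·exp(−πζ/√(1−ζ²)) = 100·exp(−π·0.3751/√0.8593) = 28.1%.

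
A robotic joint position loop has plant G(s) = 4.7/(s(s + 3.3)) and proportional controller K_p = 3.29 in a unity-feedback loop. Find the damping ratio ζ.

The closed-loop denominator is s(s+3.3) + 3.29·4.7 = s² + 3.3s + 15.46.
Matching s² + 2ζω_n s + ω_n²: ω_n = √15.46 = 3.932 rad/s and 2ζω_n = 3.3, so ζ = 3.3/(2·3.932) = 0.42.

ζ = 0.42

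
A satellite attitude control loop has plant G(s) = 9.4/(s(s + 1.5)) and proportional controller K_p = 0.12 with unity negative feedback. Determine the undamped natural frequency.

The closed-loop denominator is s(s+1.5) + 0.12·9.4 = s² + 1.5s + 1.128.
Matching s² + 2ζω_n s + ω_n²: ω_n = √1.128 = 1.062 rad/s and 2ζω_n = 1.5, so ζ = 1.5/(2·1.062) = 0.706.

ω_n = 1.06 rad/s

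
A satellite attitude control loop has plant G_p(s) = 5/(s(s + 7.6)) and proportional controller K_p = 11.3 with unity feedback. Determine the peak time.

The closed-loop denominator s² + 7.6s + 56.5 gives ω_n = √56.5 = 7.517 and ζ = 7.6/(2ω_n) = 0.5055.
Damped frequency ω_d = ω_n√(1−ζ²) = 6.485 rad/s, so peak time T_p = π/ω_d = 0.484 s.

T_p = 0.484 s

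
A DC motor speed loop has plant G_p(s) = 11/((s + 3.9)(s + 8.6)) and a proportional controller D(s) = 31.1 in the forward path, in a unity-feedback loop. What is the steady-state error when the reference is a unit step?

The loop is type 0. Static position error constant K_pos = D(0)·G_p(0) = 31.1·0.328 = 10.2.
Steady-state error to a unit step: e_ss = 1/(1+K_pos) = 1/11.2 = 0.0893.

0.0893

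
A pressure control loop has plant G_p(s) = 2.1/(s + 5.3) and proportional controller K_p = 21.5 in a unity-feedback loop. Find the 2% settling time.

Closed-loop transfer function: T(s) = K_p·G_p(s)/(1 + K_p·G_p(s)) = 45.15/(s + 5.3 + 45.15) = 45.15/(s + 50.45).
Time constant τ = 1/50.45 = 0.01982 s, so the 2% settling time is about 4τ = 0.0793 s.

T_s ≈ 0.0793 s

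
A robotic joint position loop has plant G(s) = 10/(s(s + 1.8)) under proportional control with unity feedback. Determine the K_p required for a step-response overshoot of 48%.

K_p = 1.56

From %OS = 100·exp(−πζ/√(1−ζ²)) = 48%, ζ = −ln(0.48)/√(π²+ln²(0.48)) = 0.2275.
Characteristic equation s² + 1.8s + 10K_p = 0 gives ζ = 1.8/(2√(10K_p)).
Setting ζ = 0.2275: √(10K_p) = 1.8/(2·0.2275) = 3.956, so K_p = 15.65/10 = 1.56.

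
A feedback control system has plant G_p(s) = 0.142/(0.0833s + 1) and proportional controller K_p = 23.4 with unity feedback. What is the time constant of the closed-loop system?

τ = 0.0193 s

Closed loop: T(s) = K_p·G_p/(1+K_p·G_p) = 3.323/(0.0833s + 1 + 3.323), with pole at s = −(1 + 3.323)/0.0833 = −51.89.
Closed-loop time constant τ = 1/51.89 = 0.0193 s.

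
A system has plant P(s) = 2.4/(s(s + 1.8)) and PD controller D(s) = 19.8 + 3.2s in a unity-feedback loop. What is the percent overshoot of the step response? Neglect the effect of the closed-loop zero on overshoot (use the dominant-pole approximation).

Forward path: (19.8 + 3.2s)·2.4/(s(s+1.8)). The closed-loop characteristic equation is s² + (1.8 + 2.4·3.2)s + 2.4·19.8 = 0.
That is s² + 9.48s + 47.52 = 0, so ω_n = 6.893 rad/s and ζ = 9.48/(2·6.893) = 0.6876.
%OS = 100·exp(−πζ/√(1−ζ²)) = 5.1%.

5.1%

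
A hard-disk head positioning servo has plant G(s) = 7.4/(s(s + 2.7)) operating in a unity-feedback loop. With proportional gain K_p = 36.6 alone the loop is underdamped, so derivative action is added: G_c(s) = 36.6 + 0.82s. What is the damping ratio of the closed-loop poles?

ζ = 0.266

Forward path: (36.6 + 0.82s)·7.4/(s(s+2.7)). The closed-loop characteristic equation is s² + (2.7 + 7.4·0.82)s + 7.4·36.6 = 0.
That is s² + 8.768s + 270.8 = 0, so ω_n = 16.46 rad/s and ζ = 8.768/(2·16.46) = 0.2664.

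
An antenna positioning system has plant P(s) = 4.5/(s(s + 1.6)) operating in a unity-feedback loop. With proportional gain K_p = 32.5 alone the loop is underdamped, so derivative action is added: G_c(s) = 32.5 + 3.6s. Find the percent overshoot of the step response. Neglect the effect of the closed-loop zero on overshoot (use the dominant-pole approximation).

3.29%

Forward path: (32.5 + 3.6s)·4.5/(s(s+1.6)). The closed-loop characteristic equation is s² + (1.6 + 4.5·3.6)s + 4.5·32.5 = 0.
That is s² + 17.8s + 146.2 = 0, so ω_n = 12.09 rad/s and ζ = 17.8/(2·12.09) = 0.7359.
%OS = 100·exp(−πζ/√(1−ζ²)) = 3.29%.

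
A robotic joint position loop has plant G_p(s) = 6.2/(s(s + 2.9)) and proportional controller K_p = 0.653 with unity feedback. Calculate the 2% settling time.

Closed-loop characteristic equation: s² + 2.9s + 4.049 = 0, so ω_n = 2.012 rad/s and ζ = 2.9/(2·2.012) = 0.7206.
2% settling time T_s ≈ 4/(ζω_n) = 4/1.45 = 2.76 s.

T_s ≈ 2.76 s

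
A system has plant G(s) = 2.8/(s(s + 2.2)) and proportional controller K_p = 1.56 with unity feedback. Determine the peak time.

T_p = 1.77 s

From 1 + K_pG(s) = 0: s² + 2.2s + 4.368 = 0 ⇒ ω_n = 2.09, ζ = 0.5263.
Damped frequency ω_d = ω_n√(1−ζ²) = 1.777 rad/s, so peak time T_p = π/ω_d = 1.77 s.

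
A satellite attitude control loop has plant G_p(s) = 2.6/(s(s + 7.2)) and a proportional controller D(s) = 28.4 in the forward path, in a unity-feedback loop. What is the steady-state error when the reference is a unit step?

0

The open loop D(s)G_p(s) has a pole at the origin (type 1), so the static position error constant is infinite and e_ss = 1/(1+∞) = 0.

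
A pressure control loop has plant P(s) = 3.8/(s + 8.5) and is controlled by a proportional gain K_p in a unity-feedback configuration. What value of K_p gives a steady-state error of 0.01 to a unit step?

Steady-state error for a unit step on this type-0 loop is 1/(1 + K_p·P(0)).
P(0) = 0.4471. Require 1/(1 + K_p·0.4471) = 0.01, so 1 + 0.4471·K_p = 100.
K_p = (100 − 1)/0.4471 = 221.

K_p = 221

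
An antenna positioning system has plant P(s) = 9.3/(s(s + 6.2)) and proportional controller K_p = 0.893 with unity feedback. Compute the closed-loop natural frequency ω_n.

With unity feedback the closed-loop characteristic equation is s² + 6.2s + 0.893·9.3 = s² + 6.2s + 8.305 = 0.
Matching s² + 2ζω_n s + ω_n²: ω_n = √8.305 = 2.882 rad/s and 2ζω_n = 6.2, so ζ = 6.2/(2·2.882) = 1.08.

ω_n = 2.88 rad/s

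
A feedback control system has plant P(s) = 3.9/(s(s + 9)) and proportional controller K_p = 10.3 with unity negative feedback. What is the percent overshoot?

4.21%

From 1 + K_pP(s) = 0: s² + 9s + 40.17 = 0 ⇒ ω_n = 6.338, ζ = 0.71.
%OS = 100·exp(−πζ/√(1−ζ²)) = 100·exp(−π·0.71/√0.4959) = 4.21%.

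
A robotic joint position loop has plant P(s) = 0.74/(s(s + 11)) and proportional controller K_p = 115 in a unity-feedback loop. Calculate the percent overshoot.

9.7%

The closed-loop denominator s² + 11s + 85.1 gives ω_n = √85.1 = 9.225 and ζ = 11/(2ω_n) = 0.5962.
%OS = 100·exp(−πζ/√(1−ζ²)) = 100·exp(−π·0.5962/√0.6445) = 9.7%.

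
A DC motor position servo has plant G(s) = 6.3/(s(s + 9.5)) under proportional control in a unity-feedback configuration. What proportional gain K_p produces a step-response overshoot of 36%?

From %OS = 100·exp(−πζ/√(1−ζ²)) = 36%, ζ = −ln(0.36)/√(π²+ln²(0.36)) = 0.3093.
Characteristic equation s² + 9.5s + 6.3K_p = 0 gives ζ = 9.5/(2√(6.3K_p)).
Setting ζ = 0.3093: √(6.3K_p) = 9.5/(2·0.3093) = 15.36, so K_p = 235.9/6.3 = 37.4.

K_p = 37.4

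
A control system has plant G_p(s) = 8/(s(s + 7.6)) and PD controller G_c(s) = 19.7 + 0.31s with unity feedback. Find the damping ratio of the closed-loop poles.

ζ = 0.401

Forward path: (19.7 + 0.31s)·8/(s(s+7.6)). The closed-loop characteristic equation is s² + (7.6 + 8·0.31)s + 8·19.7 = 0.
That is s² + 10.08s + 157.6 = 0, so ω_n = 12.55 rad/s and ζ = 10.08/(2·12.55) = 0.4015.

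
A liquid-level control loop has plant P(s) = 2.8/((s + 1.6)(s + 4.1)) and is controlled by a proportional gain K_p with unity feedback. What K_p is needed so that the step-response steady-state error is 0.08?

Steady-state error for a unit step on this type-0 loop is 1/(1 + K_p·P(0)).
P(0) = 0.4268. Require 1/(1 + K_p·0.4268) = 0.08, so 1 + 0.4268·K_p = 12.5.
K_p = (12.5 − 1)/0.4268 = 26.9.

K_p = 26.9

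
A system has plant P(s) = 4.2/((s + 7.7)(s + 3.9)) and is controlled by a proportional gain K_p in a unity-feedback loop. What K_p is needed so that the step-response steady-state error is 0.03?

The loop is type 0, so e_ss(step) = 1/(1 + K_pos) with K_pos = K_p·P(0).
P(0) = 0.1399. Require 1/(1 + K_p·0.1399) = 0.03, so 1 + 0.1399·K_p = 33.33.
K_p = (33.33 − 1)/0.1399 = 231.

K_p = 231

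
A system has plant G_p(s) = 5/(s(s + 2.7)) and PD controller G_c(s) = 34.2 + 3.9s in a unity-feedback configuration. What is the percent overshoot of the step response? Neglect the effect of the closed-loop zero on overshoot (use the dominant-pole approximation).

Forward path: (34.2 + 3.9s)·5/(s(s+2.7)). The closed-loop characteristic equation is s² + (2.7 + 5·3.9)s + 5·34.2 = 0.
That is s² + 22.2s + 171 = 0, so ω_n = 13.08 rad/s and ζ = 22.2/(2·13.08) = 0.8488.
%OS = 100·exp(−πζ/√(1−ζ²)) = 0.645%.

0.645%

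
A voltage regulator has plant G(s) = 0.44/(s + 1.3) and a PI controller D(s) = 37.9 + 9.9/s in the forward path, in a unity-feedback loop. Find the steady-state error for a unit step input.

0

The open loop D(s)G(s) has a pole at the origin (type 1), so the static position error constant is infinite and e_ss = 1/(1+∞) = 0.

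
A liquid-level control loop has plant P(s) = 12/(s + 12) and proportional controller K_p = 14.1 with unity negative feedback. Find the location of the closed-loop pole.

s = -181.2

Closed-loop transfer function: T(s) = K_p·P(s)/(1 + K_p·P(s)) = 169.2/(s + 12 + 169.2) = 169.2/(s + 181.2).
The closed-loop pole is at s = −181.2.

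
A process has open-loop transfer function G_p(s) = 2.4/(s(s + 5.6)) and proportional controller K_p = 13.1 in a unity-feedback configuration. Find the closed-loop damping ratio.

ζ = 0.499

The closed-loop denominator is s(s+5.6) + 13.1·2.4 = s² + 5.6s + 31.44.
Matching s² + 2ζω_n s + ω_n²: ω_n = √31.44 = 5.607 rad/s and 2ζω_n = 5.6, so ζ = 5.6/(2·5.607) = 0.499.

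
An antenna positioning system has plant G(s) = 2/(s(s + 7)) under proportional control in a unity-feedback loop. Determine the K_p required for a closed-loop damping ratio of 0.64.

Closed-loop characteristic equation: s² + 7s + K_p·2 = 0.
So ω_n = √(2K_p) and 2ζω_n = 7, giving ζ = 7/(2√(2K_p)).
Setting ζ = 0.64: √(2K_p) = 7/(2·0.64) = 5.469, so K_p = 29.91/2 = 15.

K_p = 15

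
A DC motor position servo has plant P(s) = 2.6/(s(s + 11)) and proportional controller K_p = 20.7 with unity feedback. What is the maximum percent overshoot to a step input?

From 1 + K_pP(s) = 0: s² + 11s + 53.82 = 0 ⇒ ω_n = 7.336, ζ = 0.7497.
%OS = 100·exp(−πζ/√(1−ζ²)) = 100·exp(−π·0.7497/√0.4379) = 2.85%.

2.85%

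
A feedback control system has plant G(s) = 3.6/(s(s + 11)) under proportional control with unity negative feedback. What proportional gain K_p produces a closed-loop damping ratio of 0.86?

K_p = 11.4

Closed-loop characteristic equation: s² + 11s + K_p·3.6 = 0.
So ω_n = √(3.6K_p) and 2ζω_n = 11, giving ζ = 11/(2√(3.6K_p)).
Setting ζ = 0.86: √(3.6K_p) = 11/(2·0.86) = 6.395, so K_p = 40.9/3.6 = 11.4.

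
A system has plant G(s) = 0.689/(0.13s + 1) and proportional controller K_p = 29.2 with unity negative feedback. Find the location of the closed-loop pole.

s = -162.5

Closed loop: T(s) = K_p·G/(1+K_p·G) = 20.12/(0.13s + 1 + 20.12), with pole at s = −(1 + 20.12)/0.13 = −162.5.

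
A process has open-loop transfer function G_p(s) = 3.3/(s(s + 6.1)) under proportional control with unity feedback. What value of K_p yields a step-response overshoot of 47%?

From %OS = 100·exp(−πζ/√(1−ζ²)) = 47%, ζ = −ln(0.47)/√(π²+ln²(0.47)) = 0.2337.
Characteristic equation s² + 6.1s + 3.3K_p = 0 gives ζ = 6.1/(2√(3.3K_p)).
Setting ζ = 0.2337: √(3.3K_p) = 6.1/(2·0.2337) = 13.05, so K_p = 170.4/3.3 = 51.6.

K_p = 51.6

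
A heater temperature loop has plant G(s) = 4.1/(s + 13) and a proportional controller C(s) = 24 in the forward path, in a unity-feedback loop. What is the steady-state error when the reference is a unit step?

0.117

The loop is type 0. Static position error constant K_pos = C(0)·G(0) = 24·0.3154 = 7.569.
Steady-state error to a unit step: e_ss = 1/(1+K_pos) = 1/8.569 = 0.117.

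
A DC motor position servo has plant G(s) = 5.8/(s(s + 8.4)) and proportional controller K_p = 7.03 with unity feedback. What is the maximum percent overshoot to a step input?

6.44%

From 1 + K_pG(s) = 0: s² + 8.4s + 40.77 = 0 ⇒ ω_n = 6.385, ζ = 0.6577.
%OS = 100·exp(−πζ/√(1−ζ²)) = 100·exp(−π·0.6577/√0.5674) = 6.44%.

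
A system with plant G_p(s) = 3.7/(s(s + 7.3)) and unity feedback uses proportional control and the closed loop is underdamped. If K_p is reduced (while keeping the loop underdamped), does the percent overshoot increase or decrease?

ζ = 7.3/(2√(3.7K_p)) rises as K_p falls; higher damping means less overshoot.

decrease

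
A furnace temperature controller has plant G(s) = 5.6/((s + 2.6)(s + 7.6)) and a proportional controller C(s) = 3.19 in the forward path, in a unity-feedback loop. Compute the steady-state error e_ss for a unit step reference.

The loop is type 0. Static position error constant K_pos = C(0)·G(0) = 3.19·0.2834 = 0.904.
Steady-state error to a unit step: e_ss = 1/(1+K_pos) = 1/1.904 = 0.525.

0.525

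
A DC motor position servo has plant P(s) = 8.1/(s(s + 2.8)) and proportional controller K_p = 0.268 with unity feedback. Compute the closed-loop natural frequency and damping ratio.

With unity feedback the closed-loop characteristic equation is s² + 2.8s + 0.268·8.1 = s² + 2.8s + 2.171 = 0.
Matching s² + 2ζω_n s + ω_n²: ω_n = √2.171 = 1.473 rad/s and 2ζω_n = 2.8, so ζ = 2.8/(2·1.473) = 0.95.

ω_n = 1.47 rad/s, ζ = 0.95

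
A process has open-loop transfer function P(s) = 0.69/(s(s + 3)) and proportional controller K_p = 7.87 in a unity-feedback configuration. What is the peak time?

The closed-loop denominator s² + 3s + 5.43 gives ω_n = √5.43 = 2.33 and ζ = 3/(2ω_n) = 0.6437.
Damped frequency ω_d = ω_n√(1−ζ²) = 1.783 rad/s, so peak time T_p = π/ω_d = 1.76 s.

T_p = 1.76 s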